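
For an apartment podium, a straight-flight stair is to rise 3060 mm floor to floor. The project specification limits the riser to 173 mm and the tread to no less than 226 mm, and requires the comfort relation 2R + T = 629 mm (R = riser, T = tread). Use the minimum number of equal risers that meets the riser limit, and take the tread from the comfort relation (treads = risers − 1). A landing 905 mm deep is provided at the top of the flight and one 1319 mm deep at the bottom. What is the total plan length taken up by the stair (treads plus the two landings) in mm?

3060 / 173 = 17.688 → round up to 18 risers.
Each riser is 3060/18 = 170 mm (≤ 173 mm).
T = 629 − 2·170 = 289 mm, which satisfies the 226 mm minimum.
18 risers give 17 treads; going = 17 × 289 = 4913 mm.
Enclosure = 4913 + 905 + 1319 = 7137 mm.

7137 mm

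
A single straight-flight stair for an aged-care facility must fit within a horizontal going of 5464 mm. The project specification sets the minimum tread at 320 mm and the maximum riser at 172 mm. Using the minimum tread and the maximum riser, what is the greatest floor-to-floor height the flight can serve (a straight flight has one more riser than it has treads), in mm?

Treads that fit: ⌊5464 / 320⌋ = 17.
Risers = treads + 1 = 18.
Maximum height = 18 × 172 = 3096 mm.

3096 mm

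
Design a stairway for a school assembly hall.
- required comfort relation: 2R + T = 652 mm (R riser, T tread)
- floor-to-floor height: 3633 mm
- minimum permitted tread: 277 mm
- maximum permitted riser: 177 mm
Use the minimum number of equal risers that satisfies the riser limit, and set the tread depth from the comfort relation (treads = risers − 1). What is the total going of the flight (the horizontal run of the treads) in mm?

6120 mm

⌈3633/177⌉ = 21 risers.
Riser R = 3633 / 21 = 173 mm, within the 177 mm limit.
From 2R + T = 652: T = 652 − 346 = 306 mm.
21 risers give 20 treads; going = 20 × 306 = 6120 mm.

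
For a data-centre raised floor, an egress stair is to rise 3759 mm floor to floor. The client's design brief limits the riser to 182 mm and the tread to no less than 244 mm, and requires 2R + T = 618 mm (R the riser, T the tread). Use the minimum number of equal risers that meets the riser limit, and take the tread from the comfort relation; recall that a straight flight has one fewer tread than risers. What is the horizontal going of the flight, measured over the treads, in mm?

3759 / 182 = 20.654 → round up to 21 risers.
Riser R = 3759 / 21 = 179 mm, within the 182 mm limit.
T = 618 − 2·179 = 260 mm, which satisfies the 244 mm minimum.
Going = (21 − 1) × 260 = 5200 mm.

5200 mm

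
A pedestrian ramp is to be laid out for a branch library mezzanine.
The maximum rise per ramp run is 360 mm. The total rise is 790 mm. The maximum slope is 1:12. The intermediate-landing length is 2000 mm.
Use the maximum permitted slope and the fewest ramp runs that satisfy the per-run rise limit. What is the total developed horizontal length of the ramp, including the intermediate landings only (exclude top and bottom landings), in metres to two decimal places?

790 / 360 = 2.19, so 3 ramp runs are needed. That means 2 intermediate landings.
Horizontal run for 790 mm of rise at 1:12 is 790 × 12 = 9480 mm.
Intermediate landings: 2 × 2000 = 4000 mm.
Developed length = 9480 + 4000 = 13480 mm.
= 13.48 m.

13.48 m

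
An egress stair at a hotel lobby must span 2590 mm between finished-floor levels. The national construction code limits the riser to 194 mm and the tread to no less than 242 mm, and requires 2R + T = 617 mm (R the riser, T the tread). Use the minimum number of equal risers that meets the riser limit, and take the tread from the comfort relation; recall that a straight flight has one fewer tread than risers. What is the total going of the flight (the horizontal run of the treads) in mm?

3211 mm

At most 194 each: 2590/194 = 13.35, giving 14 risers.
Riser R = 2590 / 14 = 185 mm, within the 194 mm limit.
From 2R + T = 617: T = 617 − 370 = 247 mm.
14 risers give 13 treads; going = 13 × 247 = 3211 mm.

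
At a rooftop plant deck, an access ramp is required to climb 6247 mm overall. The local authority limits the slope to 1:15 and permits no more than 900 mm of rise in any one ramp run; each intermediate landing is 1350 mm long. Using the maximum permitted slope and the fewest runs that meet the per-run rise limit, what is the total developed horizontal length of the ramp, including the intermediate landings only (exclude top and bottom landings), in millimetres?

6247 / 900 = 6.94, so 7 ramp runs are needed. That means 6 intermediate landings.
Ramp run (horizontal) at 1:15: 6247 × 15 = 93705 mm.
6 intermediate landings contribute 6 × 1350 = 8100 mm.
Total developed length = 93705 + 8100 = 101805 mm.

101805 mm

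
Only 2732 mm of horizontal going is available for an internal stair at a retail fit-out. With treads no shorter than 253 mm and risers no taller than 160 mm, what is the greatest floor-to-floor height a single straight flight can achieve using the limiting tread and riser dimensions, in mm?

Treads that fit: ⌊2732 / 253⌋ = 10.
Risers = treads + 1 = 11.
Maximum height = 11 × 160 = 1760 mm.

1760 mm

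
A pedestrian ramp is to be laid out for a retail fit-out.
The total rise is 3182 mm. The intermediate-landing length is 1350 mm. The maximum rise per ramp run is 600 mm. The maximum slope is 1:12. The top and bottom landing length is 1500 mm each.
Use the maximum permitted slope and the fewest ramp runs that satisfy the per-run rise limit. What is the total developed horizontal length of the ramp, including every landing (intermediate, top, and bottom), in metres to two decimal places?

47.93 m

3182 / 600 = 5.30, so 6 ramp runs are needed. That means 5 intermediate landings.
Horizontal run for 3182 mm of rise at 1:12 is 3182 × 12 = 38184 mm.
5 intermediate landings contribute 5 × 1350 = 6750 mm.
Top and bottom landings: 2 × 1500 = 3000 mm.
Total = 38184 + 6750 + 3000 = 47934 mm.
= 47.93 m.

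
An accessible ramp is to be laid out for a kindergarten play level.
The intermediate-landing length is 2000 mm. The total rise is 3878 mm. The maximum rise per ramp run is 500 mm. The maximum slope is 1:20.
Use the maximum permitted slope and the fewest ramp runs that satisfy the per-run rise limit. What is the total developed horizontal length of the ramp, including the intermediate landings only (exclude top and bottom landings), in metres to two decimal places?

3878 / 500 = 7.76, so 8 ramp runs are needed. That means 7 intermediate landings.
Ramp run (horizontal) at 1:20: 3878 × 20 = 77560 mm.
7 intermediate landings contribute 7 × 2000 = 14000 mm.
Developed length = 77560 + 14000 = 91560 mm.
= 91.56 m.

91.56 m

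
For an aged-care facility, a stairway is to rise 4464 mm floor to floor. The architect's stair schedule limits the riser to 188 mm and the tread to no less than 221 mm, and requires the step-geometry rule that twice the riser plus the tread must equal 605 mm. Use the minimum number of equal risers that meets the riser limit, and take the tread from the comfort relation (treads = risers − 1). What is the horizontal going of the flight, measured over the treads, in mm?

4464 / 188 = 23.745 → round up to 24 risers.
R = 4464 ÷ 24 = 186 mm.
Tread T = 605 − 2 × 186 = 233 mm (≥ 221 mm).
Treads = 24 − 1 = 23; going = 23 × 233 = 5359 mm.

5359 mm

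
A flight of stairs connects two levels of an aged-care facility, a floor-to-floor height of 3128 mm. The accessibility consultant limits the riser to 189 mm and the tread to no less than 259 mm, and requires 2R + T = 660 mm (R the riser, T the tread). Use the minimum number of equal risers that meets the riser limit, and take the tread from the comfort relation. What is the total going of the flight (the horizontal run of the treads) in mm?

3128 / 189 = 16.550 → round up to 17 risers.
Riser R = 3128 / 17 = 184 mm, within the 189 mm limit.
T = 660 − 2·184 = 292 mm, which satisfies the 259 mm minimum.
17 risers give 16 treads; going = 16 × 292 = 4672 mm.

4672 mm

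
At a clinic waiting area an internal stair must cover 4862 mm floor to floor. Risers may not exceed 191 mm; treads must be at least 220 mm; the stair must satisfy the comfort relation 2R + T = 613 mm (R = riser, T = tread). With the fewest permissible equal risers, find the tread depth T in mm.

4862 / 191 = 25.46, so 26 risers are needed.
Each riser is 4862/26 = 187 mm (≤ 191 mm).
From 2R + T = 613: T = 613 − 374 = 239 mm.

239 mm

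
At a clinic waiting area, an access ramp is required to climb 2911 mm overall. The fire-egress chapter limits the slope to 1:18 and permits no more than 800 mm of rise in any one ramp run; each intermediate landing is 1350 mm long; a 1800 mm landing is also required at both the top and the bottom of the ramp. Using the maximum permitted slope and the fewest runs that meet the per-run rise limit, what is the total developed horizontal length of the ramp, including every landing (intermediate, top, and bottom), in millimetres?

60048 mm

At most 800 each: 2911/800 = 3.64, giving 4 ramp runs. That means 3 intermediate landings.
Ramp run (horizontal) at 1:18: 2911 × 18 = 52398 mm.
3 intermediate landings contribute 3 × 1350 = 4050 mm.
Top and bottom landings: 2 × 1800 = 3600 mm.
Total = 52398 + 4050 + 3600 = 60048 mm.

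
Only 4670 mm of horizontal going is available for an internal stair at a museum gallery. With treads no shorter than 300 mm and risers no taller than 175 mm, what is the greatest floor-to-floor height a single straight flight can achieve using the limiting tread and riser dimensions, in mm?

4670 / 300 = 15.57, so 15 treads fit.
Risers = treads + 1 = 16.
Maximum height = 16 × 175 = 2800 mm.

2800 mm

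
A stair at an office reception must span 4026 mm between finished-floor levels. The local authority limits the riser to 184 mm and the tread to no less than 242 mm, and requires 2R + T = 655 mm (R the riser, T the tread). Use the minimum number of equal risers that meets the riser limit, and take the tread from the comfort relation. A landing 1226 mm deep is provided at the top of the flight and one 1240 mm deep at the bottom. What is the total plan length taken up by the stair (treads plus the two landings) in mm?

8535 mm

4026 / 184 = 21.880 → round up to 22 risers.
Riser R = 4026 / 22 = 183 mm, within the 184 mm limit.
T = 655 − 2·183 = 289 mm, which satisfies the 242 mm minimum.
Going = (22 − 1) × 289 = 6069 mm.
Add landings: 6069 + 1226 + 1240 = 8535 mm.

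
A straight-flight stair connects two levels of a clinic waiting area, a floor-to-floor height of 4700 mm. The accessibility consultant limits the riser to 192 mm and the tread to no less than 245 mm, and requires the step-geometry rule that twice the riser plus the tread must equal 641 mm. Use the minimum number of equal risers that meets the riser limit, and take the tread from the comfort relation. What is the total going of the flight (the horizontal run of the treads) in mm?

⌈4700/192⌉ = 25 risers.
Riser R = 4700 / 25 = 188 mm, within the 192 mm limit.
Tread T = 641 − 2 × 188 = 265 mm (≥ 245 mm).
Going = (25 − 1) × 265 = 6360 mm.

6360 mm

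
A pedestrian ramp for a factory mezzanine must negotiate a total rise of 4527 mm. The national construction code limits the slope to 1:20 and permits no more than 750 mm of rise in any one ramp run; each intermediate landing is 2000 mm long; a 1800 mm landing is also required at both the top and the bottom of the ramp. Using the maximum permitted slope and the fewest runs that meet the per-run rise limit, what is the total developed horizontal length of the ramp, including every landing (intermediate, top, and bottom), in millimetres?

106140 mm

At most 750 each: 4527/750 = 6.04, giving 7 ramp runs. That means 6 intermediate landings.
Horizontal run for 4527 mm of rise at 1:20 is 4527 × 20 = 90540 mm.
6 intermediate landings contribute 6 × 2000 = 12000 mm.
Top and bottom landings: 2 × 1800 = 3600 mm.
Total = 90540 + 12000 + 3600 = 106140 mm.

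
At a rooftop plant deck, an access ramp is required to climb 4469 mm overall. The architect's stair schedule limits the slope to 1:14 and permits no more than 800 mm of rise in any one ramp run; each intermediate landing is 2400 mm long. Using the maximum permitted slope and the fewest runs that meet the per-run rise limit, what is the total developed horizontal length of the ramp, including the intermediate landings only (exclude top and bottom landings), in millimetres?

74566 mm

4469 / 800 = 5.59, so 6 ramp runs are needed. That means 5 intermediate landings.
Ramp run (horizontal) at 1:14: 4469 × 14 = 62566 mm.
5 intermediate landings contribute 5 × 2400 = 12000 mm.
Total developed length = 62566 + 12000 = 74566 mm.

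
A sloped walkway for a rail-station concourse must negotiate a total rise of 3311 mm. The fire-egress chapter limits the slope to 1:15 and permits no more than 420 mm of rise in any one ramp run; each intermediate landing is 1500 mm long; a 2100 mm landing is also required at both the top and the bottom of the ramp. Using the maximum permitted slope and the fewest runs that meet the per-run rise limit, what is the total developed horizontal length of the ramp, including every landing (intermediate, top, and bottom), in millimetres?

64365 mm

At most 420 each: 3311/420 = 7.88, giving 8 ramp runs. That means 7 intermediate landings.
Ramp run (horizontal) at 1:15: 3311 × 15 = 49665 mm.
Intermediate landings: 7 × 1500 = 10500 mm.
Top and bottom landings: 2 × 2100 = 4200 mm.
Total = 49665 + 10500 + 4200 = 64365 mm.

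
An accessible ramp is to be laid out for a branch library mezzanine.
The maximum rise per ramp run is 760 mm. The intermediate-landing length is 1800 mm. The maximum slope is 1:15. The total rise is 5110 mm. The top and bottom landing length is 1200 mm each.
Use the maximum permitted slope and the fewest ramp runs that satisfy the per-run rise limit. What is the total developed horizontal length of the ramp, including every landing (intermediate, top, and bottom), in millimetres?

89850 mm

⌈5110/760⌉ = 7 ramp runs. That means 6 intermediate landings.
Horizontal run for 5110 mm of rise at 1:15 is 5110 × 15 = 76650 mm.
6 intermediate landings contribute 6 × 1800 = 10800 mm.
Top and bottom landings: 2 × 1200 = 2400 mm.
Total = 76650 + 10800 + 2400 = 89850 mm.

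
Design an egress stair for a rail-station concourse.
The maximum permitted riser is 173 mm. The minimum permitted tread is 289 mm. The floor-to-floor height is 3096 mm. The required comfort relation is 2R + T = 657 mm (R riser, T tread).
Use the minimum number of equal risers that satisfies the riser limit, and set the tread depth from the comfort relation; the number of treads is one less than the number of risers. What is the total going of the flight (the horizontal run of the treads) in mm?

5321 mm

⌈3096/173⌉ = 18 risers.
Each riser is 3096/18 = 172 mm (≤ 173 mm).
Tread T = 657 − 2 × 172 = 313 mm (≥ 289 mm).
18 risers give 17 treads; going = 17 × 313 = 5321 mm.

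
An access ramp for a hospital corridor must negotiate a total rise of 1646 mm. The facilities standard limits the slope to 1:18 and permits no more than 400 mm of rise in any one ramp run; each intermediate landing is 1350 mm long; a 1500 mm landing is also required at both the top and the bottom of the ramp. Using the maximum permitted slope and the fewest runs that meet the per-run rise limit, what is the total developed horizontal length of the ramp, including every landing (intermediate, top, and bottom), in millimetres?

⌈1646/400⌉ = 5 ramp runs. That means 4 intermediate landings.
Horizontal run for 1646 mm of rise at 1:18 is 1646 × 18 = 29628 mm.
4 intermediate landings contribute 4 × 1350 = 5400 mm.
Top and bottom landings: 2 × 1500 = 3000 mm.
Total = 29628 + 5400 + 3000 = 38028 mm.

38028 mm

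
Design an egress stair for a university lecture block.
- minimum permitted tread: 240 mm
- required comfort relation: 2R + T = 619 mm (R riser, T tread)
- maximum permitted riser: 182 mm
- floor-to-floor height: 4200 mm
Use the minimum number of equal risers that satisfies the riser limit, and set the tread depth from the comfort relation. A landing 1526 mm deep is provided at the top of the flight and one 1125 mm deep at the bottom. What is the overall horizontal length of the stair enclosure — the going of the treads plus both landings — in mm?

8838 mm

4200 / 182 = 23.08, so 24 risers are needed.
Each riser is 4200/24 = 175 mm (≤ 182 mm).
From 2R + T = 619: T = 619 − 350 = 269 mm.
Going = (24 − 1) × 269 = 6187 mm.
Enclosure = 6187 + 1526 + 1125 = 8838 mm.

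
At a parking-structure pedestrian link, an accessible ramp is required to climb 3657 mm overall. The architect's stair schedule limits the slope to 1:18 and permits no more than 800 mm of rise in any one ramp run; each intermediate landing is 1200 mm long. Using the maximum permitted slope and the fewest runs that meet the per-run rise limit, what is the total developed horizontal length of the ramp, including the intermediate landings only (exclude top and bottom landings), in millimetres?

70626 mm

At most 800 each: 3657/800 = 4.57, giving 5 ramp runs. That means 4 intermediate landings.
Ramp run (horizontal) at 1:18: 3657 × 18 = 65826 mm.
4 intermediate landings contribute 4 × 1200 = 4800 mm.
Developed length = 65826 + 4800 = 70626 mm.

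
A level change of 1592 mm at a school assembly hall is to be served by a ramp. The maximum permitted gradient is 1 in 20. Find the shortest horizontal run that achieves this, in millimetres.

31840 mm

Run = rise × 20 = 1592 × 20 = 31840 mm.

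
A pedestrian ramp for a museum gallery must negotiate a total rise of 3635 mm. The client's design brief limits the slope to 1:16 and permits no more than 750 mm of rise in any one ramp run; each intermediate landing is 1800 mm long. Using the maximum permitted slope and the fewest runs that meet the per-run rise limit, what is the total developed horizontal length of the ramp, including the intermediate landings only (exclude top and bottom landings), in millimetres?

65360 mm

3635 / 750 = 4.847 → round up to 5 ramp runs. That means 4 intermediate landings.
Ramp run (horizontal) at 1:16: 3635 × 16 = 58160 mm.
4 intermediate landings contribute 4 × 1800 = 7200 mm.
Total developed length = 58160 + 7200 = 65360 mm.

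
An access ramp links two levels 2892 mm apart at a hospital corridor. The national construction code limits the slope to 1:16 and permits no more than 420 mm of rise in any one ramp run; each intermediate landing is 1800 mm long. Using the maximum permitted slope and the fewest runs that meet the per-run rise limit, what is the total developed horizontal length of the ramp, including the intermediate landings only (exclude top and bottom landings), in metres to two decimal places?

At most 420 each: 2892/420 = 6.89, giving 7 ramp runs. That means 6 intermediate landings.
Horizontal run for 2892 mm of rise at 1:16 is 2892 × 16 = 46272 mm.
Intermediate landings: 6 × 1800 = 10800 mm.
Total developed length = 46272 + 10800 = 57072 mm.
= 57.07 m.

57.07 m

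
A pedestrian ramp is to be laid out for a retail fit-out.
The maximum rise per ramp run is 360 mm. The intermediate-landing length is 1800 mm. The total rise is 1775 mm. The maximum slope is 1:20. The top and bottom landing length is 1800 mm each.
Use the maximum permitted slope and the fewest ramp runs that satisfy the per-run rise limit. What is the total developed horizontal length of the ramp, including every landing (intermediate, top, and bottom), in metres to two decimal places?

46.30 m

1775 / 360 = 4.931 → round up to 5 ramp runs. That means 4 intermediate landings.
Ramp run (horizontal) at 1:20: 1775 × 20 = 35500 mm.
4 intermediate landings contribute 4 × 1800 = 7200 mm.
Top and bottom landings: 2 × 1800 = 3600 mm.
Total = 35500 + 7200 + 3600 = 46300 mm.
= 46.30 m.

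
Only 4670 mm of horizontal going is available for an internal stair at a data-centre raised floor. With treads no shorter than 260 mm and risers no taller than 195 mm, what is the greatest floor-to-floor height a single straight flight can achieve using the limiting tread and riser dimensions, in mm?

4670 / 260 = 17.96, so 17 treads fit.
Risers = treads + 1 = 18.
Maximum height = 18 × 195 = 3510 mm.

3510 mm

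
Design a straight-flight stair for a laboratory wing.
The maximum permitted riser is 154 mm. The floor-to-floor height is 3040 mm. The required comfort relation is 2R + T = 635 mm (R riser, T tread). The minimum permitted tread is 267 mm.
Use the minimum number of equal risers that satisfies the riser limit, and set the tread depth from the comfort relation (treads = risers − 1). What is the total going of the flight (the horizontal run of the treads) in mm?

3040 / 154 = 19.740 → round up to 20 risers.
Each riser is 3040/20 = 152 mm (≤ 154 mm).
T = 635 − 2·152 = 331 mm, which satisfies the 267 mm minimum.
Going = (20 − 1) × 331 = 6289 mm.

6289 mm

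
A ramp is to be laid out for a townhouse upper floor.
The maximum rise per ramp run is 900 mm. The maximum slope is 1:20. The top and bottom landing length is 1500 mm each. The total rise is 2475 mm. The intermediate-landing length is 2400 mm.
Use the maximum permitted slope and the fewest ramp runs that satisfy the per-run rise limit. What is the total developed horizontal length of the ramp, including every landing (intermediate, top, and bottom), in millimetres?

⌈2475/900⌉ = 3 ramp runs. That means 2 intermediate landings.
Horizontal run for 2475 mm of rise at 1:20 is 2475 × 20 = 49500 mm.
2 intermediate landings contribute 2 × 2400 = 4800 mm.
Top and bottom landings: 2 × 1500 = 3000 mm.
Total = 49500 + 4800 + 3000 = 57300 mm.

57300 mm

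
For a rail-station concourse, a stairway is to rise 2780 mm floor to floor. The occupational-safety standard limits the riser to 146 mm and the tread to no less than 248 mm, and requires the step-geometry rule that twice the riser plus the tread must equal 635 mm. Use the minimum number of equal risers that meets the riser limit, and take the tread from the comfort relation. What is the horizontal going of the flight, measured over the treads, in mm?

2780 / 146 = 19.04, so 20 risers are needed.
Riser R = 2780 / 20 = 139 mm, within the 146 mm limit.
Tread T = 635 − 2 × 139 = 357 mm (≥ 248 mm).
20 risers give 19 treads; going = 19 × 357 = 6783 mm.

6783 mm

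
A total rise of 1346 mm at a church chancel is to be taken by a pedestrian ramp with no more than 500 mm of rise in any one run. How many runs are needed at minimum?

3 runs

At most 500 each: 1346/500 = 2.69, giving 3 ramp runs.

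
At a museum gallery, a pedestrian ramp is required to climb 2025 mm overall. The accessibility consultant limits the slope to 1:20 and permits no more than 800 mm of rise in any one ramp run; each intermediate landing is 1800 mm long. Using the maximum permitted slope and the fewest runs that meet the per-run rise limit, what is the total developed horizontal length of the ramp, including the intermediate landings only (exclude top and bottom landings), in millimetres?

44100 mm

2025 / 800 = 2.53, so 3 ramp runs are needed. That means 2 intermediate landings.
Horizontal run for 2025 mm of rise at 1:20 is 2025 × 20 = 40500 mm.
Intermediate landings: 2 × 1800 = 3600 mm.
Total developed length = 40500 + 3600 = 44100 mm.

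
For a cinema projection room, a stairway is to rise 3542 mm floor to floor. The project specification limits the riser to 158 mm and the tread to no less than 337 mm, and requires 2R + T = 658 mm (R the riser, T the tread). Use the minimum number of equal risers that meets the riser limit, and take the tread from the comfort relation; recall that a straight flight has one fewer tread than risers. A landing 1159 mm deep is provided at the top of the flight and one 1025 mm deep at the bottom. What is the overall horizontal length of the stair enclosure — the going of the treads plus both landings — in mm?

3542 / 158 = 22.42, so 23 risers are needed.
Each riser is 3542/23 = 154 mm (≤ 158 mm).
T = 658 − 2·154 = 350 mm, which satisfies the 337 mm minimum.
23 risers give 22 treads; going = 22 × 350 = 7700 mm.
Enclosure = 7700 + 1159 + 1025 = 9884 mm.

9884 mm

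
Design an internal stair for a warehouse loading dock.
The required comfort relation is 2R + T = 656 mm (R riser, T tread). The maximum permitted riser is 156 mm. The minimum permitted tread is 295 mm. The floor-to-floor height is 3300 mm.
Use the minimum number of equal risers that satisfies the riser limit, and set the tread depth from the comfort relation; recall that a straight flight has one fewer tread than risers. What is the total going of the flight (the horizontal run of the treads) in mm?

⌈3300/156⌉ = 22 risers.
Riser R = 3300 / 22 = 150 mm, within the 156 mm limit.
Tread T = 656 − 2 × 150 = 356 mm (≥ 295 mm).
Going = (22 − 1) × 356 = 7476 mm.

7476 mm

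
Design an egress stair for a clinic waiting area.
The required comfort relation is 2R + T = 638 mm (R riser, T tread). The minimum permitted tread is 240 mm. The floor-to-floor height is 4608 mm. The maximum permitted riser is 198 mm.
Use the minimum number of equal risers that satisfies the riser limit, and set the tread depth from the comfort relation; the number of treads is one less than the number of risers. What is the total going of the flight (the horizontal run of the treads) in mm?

At most 198 each: 4608/198 = 23.27, giving 24 risers.
Each riser is 4608/24 = 192 mm (≤ 198 mm).
T = 638 − 2·192 = 254 mm, which satisfies the 240 mm minimum.
Going = (24 − 1) × 254 = 5842 mm.

5842 mm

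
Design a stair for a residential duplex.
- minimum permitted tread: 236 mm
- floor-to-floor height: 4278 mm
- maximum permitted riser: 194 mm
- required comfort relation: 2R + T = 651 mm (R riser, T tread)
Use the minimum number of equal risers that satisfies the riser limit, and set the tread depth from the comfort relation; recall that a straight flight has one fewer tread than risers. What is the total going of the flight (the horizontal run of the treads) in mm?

4278 / 194 = 22.05, so 23 risers are needed.
Riser R = 4278 / 23 = 186 mm, within the 194 mm limit.
From 2R + T = 651: T = 651 − 372 = 279 mm.
Going = (23 − 1) × 279 = 6138 mm.

6138 mm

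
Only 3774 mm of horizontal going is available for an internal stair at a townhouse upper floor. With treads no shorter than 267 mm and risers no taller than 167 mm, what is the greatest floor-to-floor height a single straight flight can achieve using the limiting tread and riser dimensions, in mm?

Treads that fit: ⌊3774 / 267⌋ = 14.
Risers = treads + 1 = 15.
Maximum height = 15 × 167 = 2505 mm.

2505 mm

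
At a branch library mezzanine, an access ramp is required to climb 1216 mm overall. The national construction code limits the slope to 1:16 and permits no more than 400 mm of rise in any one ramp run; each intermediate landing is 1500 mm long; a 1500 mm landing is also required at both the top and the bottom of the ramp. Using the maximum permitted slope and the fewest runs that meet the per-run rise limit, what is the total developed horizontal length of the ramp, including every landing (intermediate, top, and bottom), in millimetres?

⌈1216/400⌉ = 4 ramp runs. That means 3 intermediate landings.
Ramp run (horizontal) at 1:16: 1216 × 16 = 19456 mm.
3 intermediate landings contribute 3 × 1500 = 4500 mm.
Top and bottom landings: 2 × 1500 = 3000 mm.
Total = 19456 + 4500 + 3000 = 26956 mm.

26956 mm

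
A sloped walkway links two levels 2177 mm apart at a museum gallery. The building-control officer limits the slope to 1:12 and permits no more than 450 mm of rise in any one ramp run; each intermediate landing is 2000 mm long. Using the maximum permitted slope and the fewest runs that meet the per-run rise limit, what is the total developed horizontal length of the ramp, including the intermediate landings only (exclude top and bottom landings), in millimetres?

34124 mm

2177 / 450 = 4.84, so 5 ramp runs are needed. That means 4 intermediate landings.
Ramp run (horizontal) at 1:12: 2177 × 12 = 26124 mm.
4 intermediate landings contribute 4 × 2000 = 8000 mm.
Developed length = 26124 + 8000 = 34124 mm.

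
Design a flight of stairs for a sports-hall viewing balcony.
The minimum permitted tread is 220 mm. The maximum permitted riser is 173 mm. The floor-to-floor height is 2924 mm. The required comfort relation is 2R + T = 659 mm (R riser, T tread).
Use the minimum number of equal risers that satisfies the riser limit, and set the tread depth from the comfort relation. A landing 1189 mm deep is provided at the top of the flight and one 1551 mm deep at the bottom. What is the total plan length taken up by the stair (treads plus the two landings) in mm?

2924 / 173 = 16.902 → round up to 17 risers.
R = 2924 ÷ 17 = 172 mm.
From 2R + T = 659: T = 659 − 344 = 315 mm.
Treads = 17 − 1 = 16; going = 16 × 315 = 5040 mm.
Enclosure = 5040 + 1189 + 1551 = 7780 mm.

7780 mm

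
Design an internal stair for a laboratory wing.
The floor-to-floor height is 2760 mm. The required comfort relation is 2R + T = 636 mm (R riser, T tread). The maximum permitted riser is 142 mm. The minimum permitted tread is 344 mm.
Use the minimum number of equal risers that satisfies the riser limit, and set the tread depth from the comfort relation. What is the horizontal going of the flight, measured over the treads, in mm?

2760 / 142 = 19.437 → round up to 20 risers.
R = 2760 ÷ 20 = 138 mm.
T = 636 − 2·138 = 360 mm, which satisfies the 344 mm minimum.
Treads = 20 − 1 = 19; going = 19 × 360 = 6840 mm.

6840 mm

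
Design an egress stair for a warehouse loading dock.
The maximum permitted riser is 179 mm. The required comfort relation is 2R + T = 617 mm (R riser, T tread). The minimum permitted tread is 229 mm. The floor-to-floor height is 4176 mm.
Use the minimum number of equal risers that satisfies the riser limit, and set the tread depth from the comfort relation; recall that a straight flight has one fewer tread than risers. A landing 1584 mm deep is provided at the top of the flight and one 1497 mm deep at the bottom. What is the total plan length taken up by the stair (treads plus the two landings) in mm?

9268 mm

At most 179 each: 4176/179 = 23.33, giving 24 risers.
R = 4176 ÷ 24 = 174 mm.
Tread T = 617 − 2 × 174 = 269 mm (≥ 229 mm).
Going = (24 − 1) × 269 = 6187 mm.
Add landings: 6187 + 1584 + 1497 = 9268 mm.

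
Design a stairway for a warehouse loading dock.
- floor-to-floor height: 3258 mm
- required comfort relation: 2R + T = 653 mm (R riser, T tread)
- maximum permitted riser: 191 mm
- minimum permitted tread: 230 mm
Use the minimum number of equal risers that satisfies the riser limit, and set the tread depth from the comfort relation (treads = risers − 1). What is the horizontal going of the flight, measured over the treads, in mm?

3258 / 191 = 17.06, so 18 risers are needed.
Each riser is 3258/18 = 181 mm (≤ 191 mm).
T = 653 − 2·181 = 291 mm, which satisfies the 230 mm minimum.
Treads = 18 − 1 = 17; going = 17 × 291 = 4947 mm.

4947 mm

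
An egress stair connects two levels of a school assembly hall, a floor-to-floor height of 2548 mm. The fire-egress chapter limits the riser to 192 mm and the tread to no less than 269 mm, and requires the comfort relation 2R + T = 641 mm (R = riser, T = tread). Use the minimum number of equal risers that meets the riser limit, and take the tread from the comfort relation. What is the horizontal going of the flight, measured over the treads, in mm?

3601 mm

⌈2548/192⌉ = 14 risers.
Each riser is 2548/14 = 182 mm (≤ 192 mm).
T = 641 − 2·182 = 277 mm, which satisfies the 269 mm minimum.
14 risers give 13 treads; going = 13 × 277 = 3601 mm.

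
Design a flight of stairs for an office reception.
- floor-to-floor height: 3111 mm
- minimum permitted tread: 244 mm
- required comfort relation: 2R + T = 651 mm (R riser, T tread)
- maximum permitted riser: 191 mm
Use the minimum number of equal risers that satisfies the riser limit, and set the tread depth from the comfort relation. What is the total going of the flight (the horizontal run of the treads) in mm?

4560 mm

3111 / 191 = 16.288 → round up to 17 risers.
R = 3111 ÷ 17 = 183 mm.
Tread T = 651 − 2 × 183 = 285 mm (≥ 244 mm).
17 risers give 16 treads; going = 16 × 285 = 4560 mm.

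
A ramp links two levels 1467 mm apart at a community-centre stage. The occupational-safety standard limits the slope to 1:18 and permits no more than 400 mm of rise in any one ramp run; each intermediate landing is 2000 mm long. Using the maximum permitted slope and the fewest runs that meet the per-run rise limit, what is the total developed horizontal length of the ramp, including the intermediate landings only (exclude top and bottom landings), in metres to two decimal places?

32.41 m

1467 / 400 = 3.67, so 4 ramp runs are needed. That means 3 intermediate landings.
Ramp run (horizontal) at 1:18: 1467 × 18 = 26406 mm.
3 intermediate landings contribute 3 × 2000 = 6000 mm.
Developed length = 26406 + 6000 = 32406 mm.
= 32.41 m.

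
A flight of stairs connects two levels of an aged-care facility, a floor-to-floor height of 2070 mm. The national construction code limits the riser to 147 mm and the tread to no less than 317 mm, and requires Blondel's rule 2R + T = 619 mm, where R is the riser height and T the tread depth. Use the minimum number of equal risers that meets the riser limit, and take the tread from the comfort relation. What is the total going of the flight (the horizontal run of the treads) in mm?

4802 mm

2070 / 147 = 14.08, so 15 risers are needed.
Each riser is 2070/15 = 138 mm (≤ 147 mm).
Tread T = 619 − 2 × 138 = 343 mm (≥ 317 mm).
Going = (15 − 1) × 343 = 4802 mm.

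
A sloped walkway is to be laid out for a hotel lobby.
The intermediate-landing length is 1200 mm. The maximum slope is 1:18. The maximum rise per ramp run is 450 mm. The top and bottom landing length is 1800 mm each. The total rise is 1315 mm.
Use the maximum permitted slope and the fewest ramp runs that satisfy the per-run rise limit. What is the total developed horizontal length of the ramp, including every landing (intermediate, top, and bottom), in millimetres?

1315 / 450 = 2.922 → round up to 3 ramp runs. That means 2 intermediate landings.
Horizontal run for 1315 mm of rise at 1:18 is 1315 × 18 = 23670 mm.
Intermediate landings: 2 × 1200 = 2400 mm.
Top and bottom landings: 2 × 1800 = 3600 mm.
Total = 23670 + 2400 + 3600 = 29670 mm.

29670 mm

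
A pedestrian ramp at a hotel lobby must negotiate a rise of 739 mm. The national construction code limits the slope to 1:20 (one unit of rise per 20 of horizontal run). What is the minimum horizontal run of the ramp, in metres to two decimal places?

Run = rise × 20 = 739 × 20 = 14780 mm.
14780 mm = 14.78 m.

14.78 m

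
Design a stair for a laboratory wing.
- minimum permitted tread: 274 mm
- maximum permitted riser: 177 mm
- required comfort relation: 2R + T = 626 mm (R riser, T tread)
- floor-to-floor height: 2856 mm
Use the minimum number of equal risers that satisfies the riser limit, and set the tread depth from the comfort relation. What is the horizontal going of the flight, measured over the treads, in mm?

4640 mm

2856 / 177 = 16.136 → round up to 17 risers.
Each riser is 2856/17 = 168 mm (≤ 177 mm).
T = 626 − 2·168 = 290 mm, which satisfies the 274 mm minimum.
Going = (17 − 1) × 290 = 4640 mm.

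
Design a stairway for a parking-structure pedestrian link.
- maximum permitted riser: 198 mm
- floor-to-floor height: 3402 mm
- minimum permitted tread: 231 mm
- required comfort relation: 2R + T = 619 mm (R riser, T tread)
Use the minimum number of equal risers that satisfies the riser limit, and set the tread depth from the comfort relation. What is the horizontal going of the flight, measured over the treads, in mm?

4097 mm

3402 / 198 = 17.18, so 18 risers are needed.
Each riser is 3402/18 = 189 mm (≤ 198 mm).
From 2R + T = 619: T = 619 − 378 = 241 mm.
18 risers give 17 treads; going = 17 × 241 = 4097 mm.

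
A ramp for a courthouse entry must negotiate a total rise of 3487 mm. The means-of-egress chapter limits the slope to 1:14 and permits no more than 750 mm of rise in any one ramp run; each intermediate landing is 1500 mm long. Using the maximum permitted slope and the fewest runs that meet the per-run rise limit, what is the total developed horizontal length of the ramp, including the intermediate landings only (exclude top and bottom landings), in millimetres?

54818 mm

At most 750 each: 3487/750 = 4.65, giving 5 ramp runs. That means 4 intermediate landings.
Ramp run (horizontal) at 1:14: 3487 × 14 = 48818 mm.
Intermediate landings: 4 × 1500 = 6000 mm.
Total developed length = 48818 + 6000 = 54818 mm.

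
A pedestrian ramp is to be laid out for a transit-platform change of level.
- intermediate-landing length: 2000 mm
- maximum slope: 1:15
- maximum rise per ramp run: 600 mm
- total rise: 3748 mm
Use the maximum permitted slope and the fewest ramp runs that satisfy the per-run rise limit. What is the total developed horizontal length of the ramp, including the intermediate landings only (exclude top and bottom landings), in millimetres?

3748 / 600 = 6.247 → round up to 7 ramp runs. That means 6 intermediate landings.
Horizontal run for 3748 mm of rise at 1:15 is 3748 × 15 = 56220 mm.
Intermediate landings: 6 × 2000 = 12000 mm.
Developed length = 56220 + 12000 = 68220 mm.

68220 mm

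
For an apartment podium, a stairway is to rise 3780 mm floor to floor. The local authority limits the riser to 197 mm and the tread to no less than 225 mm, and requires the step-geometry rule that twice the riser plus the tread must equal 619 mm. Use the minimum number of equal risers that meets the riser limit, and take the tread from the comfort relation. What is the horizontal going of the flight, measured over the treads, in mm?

4579 mm

3780 / 197 = 19.188 → round up to 20 risers.
Riser R = 3780 / 20 = 189 mm, within the 197 mm limit.
From 2R + T = 619: T = 619 − 378 = 241 mm.
Treads = 20 − 1 = 19; going = 19 × 241 = 4579 mm.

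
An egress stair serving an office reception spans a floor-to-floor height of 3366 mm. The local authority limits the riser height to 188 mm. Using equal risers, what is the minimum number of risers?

18 risers

⌈3366/188⌉ = 18 risers.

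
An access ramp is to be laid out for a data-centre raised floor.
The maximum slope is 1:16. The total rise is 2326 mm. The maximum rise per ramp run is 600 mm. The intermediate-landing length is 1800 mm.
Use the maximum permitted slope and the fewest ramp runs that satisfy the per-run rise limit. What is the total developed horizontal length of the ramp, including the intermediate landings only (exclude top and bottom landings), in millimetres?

2326 / 600 = 3.88, so 4 ramp runs are needed. That means 3 intermediate landings.
Horizontal run for 2326 mm of rise at 1:16 is 2326 × 16 = 37216 mm.
3 intermediate landings contribute 3 × 1800 = 5400 mm.
Total developed length = 37216 + 5400 = 42616 mm.

42616 mm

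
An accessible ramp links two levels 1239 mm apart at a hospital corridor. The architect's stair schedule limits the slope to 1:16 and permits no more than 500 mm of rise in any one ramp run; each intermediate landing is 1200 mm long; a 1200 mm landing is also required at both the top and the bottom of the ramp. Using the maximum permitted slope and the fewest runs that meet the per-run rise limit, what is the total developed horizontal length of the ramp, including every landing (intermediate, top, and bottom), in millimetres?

24624 mm

⌈1239/500⌉ = 3 ramp runs. That means 2 intermediate landings.
Ramp run (horizontal) at 1:16: 1239 × 16 = 19824 mm.
2 intermediate landings contribute 2 × 1200 = 2400 mm.
Top and bottom landings: 2 × 1200 = 2400 mm.
Total = 19824 + 2400 + 2400 = 24624 mm.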